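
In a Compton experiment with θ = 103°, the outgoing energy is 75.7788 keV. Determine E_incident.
92.6000 keV

Convert final energy to wavelength (hc ≈ 1239.842 keV·pm):
λ' = hc/E' = 1239.842 / 75.7788 = 16.3613 pm

Calculate the Compton shift:
Δλ = λ_C(1 - cos(103°))
Δλ = 2.4263 × (1 - cos(103°))
Δλ = 2.9721 pm

Initial wavelength:
λ = λ' - Δλ = 16.3613 - 2.9721 = 13.3892 pm

Initial energy:
E = hc/λ = 1239.842 / 13.3892 = 92.6000 keV

(Intermediate values are shown rounded; full precision is carried through to the final answer.)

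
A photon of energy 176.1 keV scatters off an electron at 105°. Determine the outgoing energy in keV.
122.8194 keV

First convert energy to wavelength:
λ = hc/E, with hc ≈ 1239.842 keV·pm (i.e. 1239.842 eV·nm)

For E = 176.1 keV = 176100 eV:
λ = 1239.842 keV·pm / 176.1 keV
λ = 7.0406 pm

Calculate the Compton shift:
Δλ = λ_C(1 - cos(105°)) = 2.4263 × 1.2588
Δλ = 3.0543 pm

Final wavelength:
λ' = 7.0406 + 3.0543 = 10.0948 pm

Final energy:
E' = hc/λ' = 1239.842 / 10.0948 = 122.8194 keV

(Intermediate values are shown rounded; full precision is carried through to the final answer.)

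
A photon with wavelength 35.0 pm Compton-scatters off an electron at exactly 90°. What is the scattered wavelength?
37.4263 pm

Using the Compton formula: λ' = λ + λ_C(1 − cos θ)

For θ = 90°, cos θ = 0 (exact) = 0.0000, so:
1 − cos 90° = 1 − (0) = 1.0000

Δλ = λ_C × 1.0000 = 2.4263 × 1.0000 = 2.4263 pm

λ' = 35.0 + 2.4263 = 37.4263 pm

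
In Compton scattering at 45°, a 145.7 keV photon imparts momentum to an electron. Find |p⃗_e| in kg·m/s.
5.7567e-23 kg·m/s

The electron is initially at rest, so by conservation of momentum:
p⃗_e = p⃗₀ − p⃗'  (incident photon momentum minus scattered photon momentum)

Photon momentum magnitudes (p = h/λ = E/c):
λ₀ = hc/E₀ = 8.5096 pm → p₀ = h/λ₀ = 7.7866e-23 kg·m/s
Δλ = λ_C(1 − cos 45°) = 0.7106 pm
λ' = 9.2202 pm → p' = h/λ' = 7.1865e-23 kg·m/s

The scattered photon makes angle θ = 45° with the incident direction, so by the law of cosines:
|p⃗_e|² = p₀² + p'² − 2p₀p'cos θ
|p⃗_e|² = (7.7866e-23)² + (7.1865e-23)² − 2·7.7866e-23·7.1865e-23·cos(45°)
|p⃗_e| = 5.7567e-23 kg·m/s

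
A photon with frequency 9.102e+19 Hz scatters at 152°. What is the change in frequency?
5.289e+19 Hz (decrease)

Convert frequency to wavelength (c = 299792458 m/s):
λ₀ = c/f₀ = 299792458/9.102e+19 = 3.2936987e-12 m = 3.2937 pm

Calculate Compton shift:
Δλ = λ_C(1 - cos(152°)) = 4.5686 pm

Final wavelength:
λ' = λ₀ + Δλ = 3.2937 + 4.5686 = 7.8623 pm

Final frequency:
f' = c/λ' = 299792458/7.8623137e-12 = 3.8130310e+19 Hz

Frequency shift (decrease):
Δf = f₀ - f' = 9.102e+19 - 3.8130310e+19 = 5.289e+19 Hz

(Intermediate values are shown rounded; full precision is carried through to the final answer.)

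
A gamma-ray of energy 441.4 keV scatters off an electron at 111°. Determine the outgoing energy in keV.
203.0961 keV

First convert energy to wavelength:
λ = hc/E, with hc ≈ 1239.842 keV·pm (i.e. 1239.842 eV·nm)

For E = 441.4 keV = 441400 eV:
λ = 1239.842 keV·pm / 441.4 keV
λ = 2.8089 pm

Calculate the Compton shift:
Δλ = λ_C(1 - cos(111°)) = 2.4263 × 1.3584
Δλ = 3.2958 pm

Final wavelength:
λ' = 2.8089 + 3.2958 = 6.1047 pm

Final energy:
E' = hc/λ' = 1239.842 / 6.1047 = 203.0961 keV

(Intermediate values are shown rounded; full precision is carried through to the final answer.)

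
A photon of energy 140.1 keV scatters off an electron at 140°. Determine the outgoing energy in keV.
94.3946 keV

First convert energy to wavelength:
λ = hc/E, with hc ≈ 1239.842 keV·pm (i.e. 1239.842 eV·nm)

For E = 140.1 keV = 140100 eV:
λ = 1239.842 keV·pm / 140.1 keV
λ = 8.8497 pm

Calculate the Compton shift:
Δλ = λ_C(1 - cos(140°)) = 2.4263 × 1.7660
Δλ = 4.2850 pm

Final wavelength:
λ' = 8.8497 + 4.2850 = 13.1347 pm

Final energy:
E' = hc/λ' = 1239.842 / 13.1347 = 94.3946 keV

(Intermediate values are shown rounded; full precision is carried through to the final answer.)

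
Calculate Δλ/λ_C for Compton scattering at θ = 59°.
0.4850 λ_C

The Compton shift formula is:
Δλ = λ_C(1 - cos θ)

Dividing both sides by λ_C:
Δλ/λ_C = 1 - cos θ

For θ = 59°:
Δλ/λ_C = 1 - cos(59°)
Δλ/λ_C = 1 - 0.5150
Δλ/λ_C = 0.4850

This means the shift is 0.4850 × λ_C = 1.1767 pm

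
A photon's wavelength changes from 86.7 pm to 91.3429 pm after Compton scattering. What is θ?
156.00°

First find the wavelength shift:
Δλ = λ' - λ = 91.3429 - 86.7 = 4.6429 pm

Using Δλ = λ_C(1 - cos θ), with λ_C = h/(m_e·c) ≈ 2.42631024 pm:
cos θ = 1 - Δλ/λ_C
cos θ = 1 - 4.6429/2.42631024
cos θ = -0.913564

θ = arccos(-0.913564)
θ = 156.00°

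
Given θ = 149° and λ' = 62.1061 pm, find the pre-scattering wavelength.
57.6000 pm

From λ' = λ + Δλ, we have λ = λ' - Δλ

First calculate the Compton shift:
Δλ = λ_C(1 - cos θ)
Δλ = 2.4263 × (1 - cos(149°))
Δλ = 2.4263 × 1.8572
Δλ = 4.5061 pm

Initial wavelength:
λ = λ' - Δλ
λ = 62.1061 - 4.5061
λ = 57.6000 pm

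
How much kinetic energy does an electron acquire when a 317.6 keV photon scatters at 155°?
172.2335 keV

By energy conservation: K_e = E_initial - E_final

First find the scattered photon energy:
Initial wavelength: λ = hc/E = 3.9038 pm
Compton shift: Δλ = λ_C(1 - cos(155°)) = 4.6253 pm
Final wavelength: λ' = 3.9038 + 4.6253 = 8.5291 pm
Final photon energy: E' = hc/λ' = 145.3665 keV

Electron kinetic energy:
K_e = E - E' = 317.6000 - 145.3665 = 172.2335 keV

(Intermediate values are shown rounded; full precision is carried through to the final answer.)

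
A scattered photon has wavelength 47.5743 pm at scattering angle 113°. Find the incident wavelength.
44.2000 pm

From λ' = λ + Δλ, we have λ = λ' - Δλ

First calculate the Compton shift:
Δλ = λ_C(1 - cos θ)
Δλ = 2.4263 × (1 - cos(113°))
Δλ = 2.4263 × 1.3907
Δλ = 3.3743 pm

Initial wavelength:
λ = λ' - Δλ
λ = 47.5743 - 3.3743
λ = 44.2000 pm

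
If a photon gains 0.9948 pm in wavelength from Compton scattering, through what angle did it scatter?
53.84°

From the Compton formula Δλ = λ_C(1 - cos θ), we can solve for θ:

cos θ = 1 - Δλ/λ_C

Given:
- Δλ = 0.9948 pm
- λ_C = h/(m_e·c) ≈ 2.42631024 pm

cos θ = 1 - 0.9948/2.42631024
cos θ = 1 - 0.410005
cos θ = 0.589995

θ = arccos(0.589995)
θ = 53.84°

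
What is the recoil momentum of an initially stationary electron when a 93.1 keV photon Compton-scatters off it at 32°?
2.7090e-23 kg·m/s

The electron is initially at rest, so by conservation of momentum:
p⃗_e = p⃗₀ − p⃗'  (incident photon momentum minus scattered photon momentum)

Photon momentum magnitudes (p = h/λ = E/c):
λ₀ = hc/E₀ = 13.3173 pm → p₀ = h/λ₀ = 4.9755e-23 kg·m/s
Δλ = λ_C(1 − cos 32°) = 0.3687 pm
λ' = 13.6860 pm → p' = h/λ' = 4.8415e-23 kg·m/s

The scattered photon makes angle θ = 32° with the incident direction, so by the law of cosines:
|p⃗_e|² = p₀² + p'² − 2p₀p'cos θ
|p⃗_e|² = (4.9755e-23)² + (4.8415e-23)² − 2·4.9755e-23·4.8415e-23·cos(32°)
|p⃗_e| = 2.7090e-23 kg·m/s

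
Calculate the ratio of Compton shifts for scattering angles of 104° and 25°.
104° produces the larger shift by a factor of 13.255

Calculate both shifts using Δλ = λ_C(1 - cos θ):

For θ₁ = 25°:
Δλ₁ = 2.4263 × (1 - cos(25°))
Δλ₁ = 2.4263 × 0.0937
Δλ₁ = 0.2273 pm

For θ₂ = 104°:
Δλ₂ = 2.4263 × (1 - cos(104°))
Δλ₂ = 2.4263 × 1.2419
Δλ₂ = 3.0133 pm

The 104° angle produces the larger shift.
Ratio: 3.0133/0.2273 = 13.255

(Intermediate values are shown rounded; full precision is carried through to the final answer.)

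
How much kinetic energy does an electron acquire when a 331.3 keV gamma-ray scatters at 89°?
128.9204 keV

By energy conservation: K_e = E_initial - E_final

First find the scattered photon energy:
Initial wavelength: λ = hc/E = 3.7424 pm
Compton shift: Δλ = λ_C(1 - cos(89°)) = 2.3840 pm
Final wavelength: λ' = 3.7424 + 2.3840 = 6.1263 pm
Final photon energy: E' = hc/λ' = 202.3796 keV

Electron kinetic energy:
K_e = E - E' = 331.3000 - 202.3796 = 128.9204 keV

(Intermediate values are shown rounded; full precision is carried through to the final answer.)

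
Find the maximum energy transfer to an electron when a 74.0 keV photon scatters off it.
16.6191 keV

Maximum energy transfer occurs at θ = 180° (backscattering).

Initial photon: E₀ = 74.0 keV → λ₀ = 16.7546 pm

Maximum Compton shift (at 180°):
Δλ_max = 2λ_C = 2 × 2.4263 = 4.8526 pm

Final wavelength:
λ' = 16.7546 + 4.8526 = 21.6072 pm

Minimum photon energy (maximum energy to electron):
E'_min = hc/λ' = 57.3809 keV

Maximum electron kinetic energy:
K_max = E₀ - E'_min = 74.0000 - 57.3809 = 16.6191 keV

(Intermediate values are shown rounded; full precision is carried through to the final answer.)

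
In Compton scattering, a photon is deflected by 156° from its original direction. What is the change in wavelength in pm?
4.6429 pm

Using the Compton scattering formula:
Δλ = λ_C(1 - cos θ)

where λ_C = h/(m_e·c) ≈ 2.4263 pm is the Compton wavelength of an electron.

For θ = 156°:
cos(156°) = -0.9135
1 - cos(156°) = 1.9135

Δλ = 2.4263 × 1.9135
Δλ = 4.6429 pm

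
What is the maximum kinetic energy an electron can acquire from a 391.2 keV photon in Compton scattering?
236.6438 keV

Maximum energy transfer occurs at θ = 180° (backscattering).

Initial photon: E₀ = 391.2 keV → λ₀ = 3.1693 pm

Maximum Compton shift (at 180°):
Δλ_max = 2λ_C = 2 × 2.4263 = 4.8526 pm

Final wavelength:
λ' = 3.1693 + 4.8526 = 8.0220 pm

Minimum photon energy (maximum energy to electron):
E'_min = hc/λ' = 154.5562 keV

Maximum electron kinetic energy:
K_max = E₀ - E'_min = 391.2000 - 154.5562 = 236.6438 keV

(Intermediate values are shown rounded; full precision is carried through to the final answer.)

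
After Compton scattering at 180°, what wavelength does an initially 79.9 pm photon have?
84.7526 pm

Using the Compton formula: λ' = λ + λ_C(1 − cos θ)

For θ = 180°, cos θ = -1 (exact) = -1.0000, so:
1 − cos 180° = 1 − (-1) = 2.0000

Δλ = λ_C × 2.0000 = 2.4263 × 2.0000 = 4.8526 pm

λ' = 79.9 + 4.8526 = 84.7526 pm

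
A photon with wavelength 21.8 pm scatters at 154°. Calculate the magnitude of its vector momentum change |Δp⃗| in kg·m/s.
5.4078e-23 kg·m/s

Photon momentum magnitude is p = h/λ.

Initial momentum:
p₀ = h/λ = 6.6261e-34/2.1800e-11 = 3.0395e-23 kg·m/s

After scattering:
λ' = λ + Δλ = 21.8 + 4.6071 = 26.4071 pm
p' = h/λ' = 6.6261e-34/2.6407e-11 = 2.5092e-23 kg·m/s

Momentum is a vector; the scattered photon's direction makes angle θ = 154° with the incident direction. The magnitude of the vector change Δp⃗ = p⃗₀ − p⃗' is found from the law of cosines:
|Δp⃗|² = p₀² + p'² − 2p₀p'cos θ
|Δp⃗|² = (3.0395e-23)² + (2.5092e-23)² − 2·3.0395e-23·2.5092e-23·cos(154°)
|Δp⃗| = 5.4078e-23 kg·m/s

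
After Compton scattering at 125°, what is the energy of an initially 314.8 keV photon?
159.8457 keV

First convert energy to wavelength:
λ = hc/E, with hc ≈ 1239.842 keV·pm (i.e. 1239.842 eV·nm)

For E = 314.8 keV = 314800 eV:
λ = 1239.842 keV·pm / 314.8 keV
λ = 3.9385 pm

Calculate the Compton shift:
Δλ = λ_C(1 - cos(125°)) = 2.4263 × 1.5736
Δλ = 3.8180 pm

Final wavelength:
λ' = 3.9385 + 3.8180 = 7.7565 pm

Final energy:
E' = hc/λ' = 1239.842 / 7.7565 = 159.8457 keV

(Intermediate values are shown rounded; full precision is carried through to the final answer.)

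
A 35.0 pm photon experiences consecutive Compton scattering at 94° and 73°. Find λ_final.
39.3125 pm

Apply Compton shift twice:

First scattering at θ₁ = 94°:
Δλ₁ = λ_C(1 - cos(94°))
Δλ₁ = 2.4263 × 1.0698
Δλ₁ = 2.5956 pm

After first scattering:
λ₁ = 35.0 + 2.5956 = 37.5956 pm

Second scattering at θ₂ = 73°:
Δλ₂ = λ_C(1 - cos(73°))
Δλ₂ = 2.4263 × 0.7076
Δλ₂ = 1.7169 pm

Final wavelength:
λ₂ = 37.5956 + 1.7169 = 39.3125 pm

Total shift: Δλ_total = 2.5956 + 1.7169 = 4.3125 pm

(Intermediate values are shown rounded; full precision is carried through to the final answer.)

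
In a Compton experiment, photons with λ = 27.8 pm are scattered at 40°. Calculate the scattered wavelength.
28.3676 pm

Using the Compton scattering formula:
λ' = λ + Δλ = λ + λ_C(1 - cos θ)

Given:
- Initial wavelength λ = 27.8 pm
- Scattering angle θ = 40°
- Compton wavelength λ_C ≈ 2.4263 pm

Calculate the shift:
Δλ = 2.4263 × (1 - cos(40°))
Δλ = 2.4263 × 0.2340
Δλ = 0.5676 pm

Final wavelength:
λ' = 27.8 + 0.5676 = 28.3676 pm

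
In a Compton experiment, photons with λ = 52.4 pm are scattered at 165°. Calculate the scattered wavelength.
57.1699 pm

Using the Compton scattering formula:
λ' = λ + Δλ = λ + λ_C(1 - cos θ)

Given:
- Initial wavelength λ = 52.4 pm
- Scattering angle θ = 165°
- Compton wavelength λ_C ≈ 2.4263 pm

Calculate the shift:
Δλ = 2.4263 × (1 - cos(165°))
Δλ = 2.4263 × 1.9659
Δλ = 4.7699 pm

Final wavelength:
λ' = 52.4 + 4.7699 = 57.1699 pm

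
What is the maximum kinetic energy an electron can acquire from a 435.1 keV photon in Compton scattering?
274.1271 keV

Maximum energy transfer occurs at θ = 180° (backscattering).

Initial photon: E₀ = 435.1 keV → λ₀ = 2.8496 pm

Maximum Compton shift (at 180°):
Δλ_max = 2λ_C = 2 × 2.4263 = 4.8526 pm

Final wavelength:
λ' = 2.8496 + 4.8526 = 7.7022 pm

Minimum photon energy (maximum energy to electron):
E'_min = hc/λ' = 160.9729 keV

Maximum electron kinetic energy:
K_max = E₀ - E'_min = 435.1000 - 160.9729 = 274.1271 keV

(Intermediate values are shown rounded; full precision is carried through to the final answer.)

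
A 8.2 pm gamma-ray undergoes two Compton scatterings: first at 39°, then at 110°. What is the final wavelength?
11.9969 pm

Apply Compton shift twice:

First scattering at θ₁ = 39°:
Δλ₁ = λ_C(1 - cos(39°))
Δλ₁ = 2.4263 × 0.2229
Δλ₁ = 0.5407 pm

After first scattering:
λ₁ = 8.2 + 0.5407 = 8.7407 pm

Second scattering at θ₂ = 110°:
Δλ₂ = λ_C(1 - cos(110°))
Δλ₂ = 2.4263 × 1.3420
Δλ₂ = 3.2562 pm

Final wavelength:
λ₂ = 8.7407 + 3.2562 = 11.9969 pm

Total shift: Δλ_total = 0.5407 + 3.2562 = 3.7969 pm

(Intermediate values are shown rounded; full precision is carried through to the final answer.)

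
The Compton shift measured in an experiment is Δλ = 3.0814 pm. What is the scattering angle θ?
105.66°

From the Compton formula Δλ = λ_C(1 - cos θ), we can solve for θ:

cos θ = 1 - Δλ/λ_C

Given:
- Δλ = 3.0814 pm
- λ_C = h/(m_e·c) ≈ 2.42631024 pm

cos θ = 1 - 3.0814/2.42631024
cos θ = 1 - 1.269994
cos θ = -0.269994

θ = arccos(-0.269994)
θ = 105.66°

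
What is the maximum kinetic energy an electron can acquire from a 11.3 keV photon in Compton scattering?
0.4786 keV

Maximum energy transfer occurs at θ = 180° (backscattering).

Initial photon: E₀ = 11.3 keV → λ₀ = 109.7205 pm

Maximum Compton shift (at 180°):
Δλ_max = 2λ_C = 2 × 2.4263 = 4.8526 pm

Final wavelength:
λ' = 109.7205 + 4.8526 = 114.5732 pm

Minimum photon energy (maximum energy to electron):
E'_min = hc/λ' = 10.8214 keV

Maximum electron kinetic energy:
K_max = E₀ - E'_min = 11.3000 - 10.8214 = 0.4786 keV

(Intermediate values are shown rounded; full precision is carried through to the final answer.)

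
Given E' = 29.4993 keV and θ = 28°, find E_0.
29.7000 keV

Convert final energy to wavelength (hc ≈ 1239.842 keV·pm):
λ' = hc/E' = 1239.842 / 29.4993 = 42.0295 pm

Calculate the Compton shift:
Δλ = λ_C(1 - cos(28°))
Δλ = 2.4263 × (1 - cos(28°))
Δλ = 0.2840 pm

Initial wavelength:
λ = λ' - Δλ = 42.0295 - 0.2840 = 41.7455 pm

Initial energy:
E = hc/λ = 1239.842 / 41.7455 = 29.7000 keV

(Intermediate values are shown rounded; full precision is carried through to the final answer.)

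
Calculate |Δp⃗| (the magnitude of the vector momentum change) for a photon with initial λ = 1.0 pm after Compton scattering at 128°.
7.5304e-22 kg·m/s

Photon momentum magnitude is p = h/λ.

Initial momentum:
p₀ = h/λ = 6.6261e-34/1.0000e-12 = 6.6261e-22 kg·m/s

After scattering:
λ' = λ + Δλ = 1.0 + 3.9201 = 4.9201 pm
p' = h/λ' = 6.6261e-34/4.9201e-12 = 1.3467e-22 kg·m/s

Momentum is a vector; the scattered photon's direction makes angle θ = 128° with the incident direction. The magnitude of the vector change Δp⃗ = p⃗₀ − p⃗' is found from the law of cosines:
|Δp⃗|² = p₀² + p'² − 2p₀p'cos θ
|Δp⃗|² = (6.6261e-22)² + (1.3467e-22)² − 2·6.6261e-22·1.3467e-22·cos(128°)
|Δp⃗| = 7.5304e-22 kg·m/s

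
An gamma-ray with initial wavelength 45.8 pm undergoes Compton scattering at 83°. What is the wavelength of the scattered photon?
47.9306 pm

Using the Compton scattering formula:
λ' = λ + Δλ = λ + λ_C(1 - cos θ)

Given:
- Initial wavelength λ = 45.8 pm
- Scattering angle θ = 83°
- Compton wavelength λ_C ≈ 2.4263 pm

Calculate the shift:
Δλ = 2.4263 × (1 - cos(83°))
Δλ = 2.4263 × 0.8781
Δλ = 2.1306 pm

Final wavelength:
λ' = 45.8 + 2.1306 = 47.9306 pm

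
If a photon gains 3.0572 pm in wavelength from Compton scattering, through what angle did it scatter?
105.07°

From the Compton formula Δλ = λ_C(1 - cos θ), we can solve for θ:

cos θ = 1 - Δλ/λ_C

Given:
- Δλ = 3.0572 pm
- λ_C = h/(m_e·c) ≈ 2.42631024 pm

cos θ = 1 - 3.0572/2.42631024
cos θ = 1 - 1.260020
cos θ = -0.260020

θ = arccos(-0.260020)
θ = 105.07°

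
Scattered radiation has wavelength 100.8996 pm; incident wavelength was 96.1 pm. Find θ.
168.00°

First find the wavelength shift:
Δλ = λ' - λ = 100.8996 - 96.1 = 4.7996 pm

Using Δλ = λ_C(1 - cos θ), with λ_C = h/(m_e·c) ≈ 2.42631024 pm:
cos θ = 1 - Δλ/λ_C
cos θ = 1 - 4.7996/2.42631024
cos θ = -0.978148

θ = arccos(-0.978148)
θ = 168.00°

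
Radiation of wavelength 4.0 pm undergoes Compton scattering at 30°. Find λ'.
4.3251 pm

Using the Compton formula: λ' = λ + λ_C(1 − cos θ)

For θ = 30°, cos θ = √3/2 (exact) ≈ 0.8660, so:
1 − cos 30° = 1 − (√3/2) ≈ 0.1340

Δλ = λ_C × 0.1340 = 2.4263 × 0.1340 = 0.3251 pm

λ' = 4.0 + 0.3251 = 4.3251 pm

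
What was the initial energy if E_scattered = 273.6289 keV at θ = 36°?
304.8000 keV

Convert final energy to wavelength (hc ≈ 1239.842 keV·pm):
λ' = hc/E' = 1239.842 / 273.6289 = 4.5311 pm

Calculate the Compton shift:
Δλ = λ_C(1 - cos(36°))
Δλ = 2.4263 × (1 - cos(36°))
Δλ = 0.4634 pm

Initial wavelength:
λ = λ' - Δλ = 4.5311 - 0.4634 = 4.0677 pm

Initial energy:
E = hc/λ = 1239.842 / 4.0677 = 304.8000 keV

(Intermediate values are shown rounded; full precision is carried through to the final answer.)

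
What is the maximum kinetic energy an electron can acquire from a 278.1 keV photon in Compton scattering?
144.9394 keV

Maximum energy transfer occurs at θ = 180° (backscattering).

Initial photon: E₀ = 278.1 keV → λ₀ = 4.4583 pm

Maximum Compton shift (at 180°):
Δλ_max = 2λ_C = 2 × 2.4263 = 4.8526 pm

Final wavelength:
λ' = 4.4583 + 4.8526 = 9.3109 pm

Minimum photon energy (maximum energy to electron):
E'_min = hc/λ' = 133.1606 keV

Maximum electron kinetic energy:
K_max = E₀ - E'_min = 278.1000 - 133.1606 = 144.9394 keV

(Intermediate values are shown rounded; full precision is carried through to the final answer.)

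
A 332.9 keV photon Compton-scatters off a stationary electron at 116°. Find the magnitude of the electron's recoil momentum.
2.3327e-22 kg·m/s

The electron is initially at rest, so by conservation of momentum:
p⃗_e = p⃗₀ − p⃗'  (incident photon momentum minus scattered photon momentum)

Photon momentum magnitudes (p = h/λ = E/c):
λ₀ = hc/E₀ = 3.7244 pm → p₀ = h/λ₀ = 1.7791e-22 kg·m/s
Δλ = λ_C(1 − cos 116°) = 3.4899 pm
λ' = 7.2143 pm → p' = h/λ' = 9.1846e-23 kg·m/s

The scattered photon makes angle θ = 116° with the incident direction, so by the law of cosines:
|p⃗_e|² = p₀² + p'² − 2p₀p'cos θ
|p⃗_e|² = (1.7791e-22)² + (9.1846e-23)² − 2·1.7791e-22·9.1846e-23·cos(116°)
|p⃗_e| = 2.3327e-22 kg·m/s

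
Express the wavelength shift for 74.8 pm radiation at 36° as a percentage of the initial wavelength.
0.6195%

Calculate the Compton shift:
Δλ = λ_C(1 - cos(36°))
Δλ = 2.4263 × (1 - cos(36°))
Δλ = 2.4263 × 0.1910
Δλ = 0.4634 pm

Percentage change:
(Δλ/λ₀) × 100 = (0.4634/74.8) × 100
= 0.6195%

(Intermediate values are shown rounded; full precision is carried through to the final answer.)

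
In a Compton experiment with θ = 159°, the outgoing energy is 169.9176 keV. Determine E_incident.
475.8997 keV

Convert final energy to wavelength (hc ≈ 1239.842 keV·pm):
λ' = hc/E' = 1239.842 / 169.9176 = 7.2967 pm

Calculate the Compton shift:
Δλ = λ_C(1 - cos(159°))
Δλ = 2.4263 × (1 - cos(159°))
Δλ = 4.6915 pm

Initial wavelength:
λ = λ' - Δλ = 7.2967 - 4.6915 = 2.6053 pm

Initial energy:
E = hc/λ = 1239.842 / 2.6053 = 475.8997 keV

(Intermediate values are shown rounded; full precision is carried through to the final answer.)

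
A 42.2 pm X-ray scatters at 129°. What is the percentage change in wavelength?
9.3679%

Calculate the Compton shift:
Δλ = λ_C(1 - cos(129°))
Δλ = 2.4263 × (1 - cos(129°))
Δλ = 2.4263 × 1.6293
Δλ = 3.9532 pm

Percentage change:
(Δλ/λ₀) × 100 = (3.9532/42.2) × 100
= 9.3679%

(Intermediate values are shown rounded; full precision is carried through to the final answer.)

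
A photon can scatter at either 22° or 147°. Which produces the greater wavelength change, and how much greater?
147° produces the larger shift by a factor of 25.251

Calculate both shifts using Δλ = λ_C(1 - cos θ):

For θ₁ = 22°:
Δλ₁ = 2.4263 × (1 - cos(22°))
Δλ₁ = 2.4263 × 0.0728
Δλ₁ = 0.1767 pm

For θ₂ = 147°:
Δλ₂ = 2.4263 × (1 - cos(147°))
Δλ₂ = 2.4263 × 1.8387
Δλ₂ = 4.4612 pm

The 147° angle produces the larger shift.
Ratio: 4.4612/0.1767 = 25.251

(Intermediate values are shown rounded; full precision is carried through to the final answer.)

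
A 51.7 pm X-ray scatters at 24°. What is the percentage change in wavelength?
0.4057%

Calculate the Compton shift:
Δλ = λ_C(1 - cos(24°))
Δλ = 2.4263 × (1 - cos(24°))
Δλ = 2.4263 × 0.0865
Δλ = 0.2098 pm

Percentage change:
(Δλ/λ₀) × 100 = (0.2098/51.7) × 100
= 0.4057%

(Intermediate values are shown rounded; full precision is carried through to the final answer.)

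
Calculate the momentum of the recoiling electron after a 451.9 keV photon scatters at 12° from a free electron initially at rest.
5.0217e-23 kg·m/s

The electron is initially at rest, so by conservation of momentum:
p⃗_e = p⃗₀ − p⃗'  (incident photon momentum minus scattered photon momentum)

Photon momentum magnitudes (p = h/λ = E/c):
λ₀ = hc/E₀ = 2.7436 pm → p₀ = h/λ₀ = 2.4151e-22 kg·m/s
Δλ = λ_C(1 − cos 12°) = 0.0530 pm
λ' = 2.7966 pm → p' = h/λ' = 2.3693e-22 kg·m/s

The scattered photon makes angle θ = 12° with the incident direction, so by the law of cosines:
|p⃗_e|² = p₀² + p'² − 2p₀p'cos θ
|p⃗_e|² = (2.4151e-22)² + (2.3693e-22)² − 2·2.4151e-22·2.3693e-22·cos(12°)
|p⃗_e| = 5.0217e-23 kg·m/s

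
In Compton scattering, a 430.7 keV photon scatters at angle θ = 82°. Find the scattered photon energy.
249.6008 keV

First convert energy to wavelength:
λ = hc/E, with hc ≈ 1239.842 keV·pm (i.e. 1239.842 eV·nm)

For E = 430.7 keV = 430700 eV:
λ = 1239.842 keV·pm / 430.7 keV
λ = 2.8787 pm

Calculate the Compton shift:
Δλ = λ_C(1 - cos(82°)) = 2.4263 × 0.8608
Δλ = 2.0886 pm

Final wavelength:
λ' = 2.8787 + 2.0886 = 4.9673 pm

Final energy:
E' = hc/λ' = 1239.842 / 4.9673 = 249.6008 keV

(Intermediate values are shown rounded; full precision is carried through to the final answer.)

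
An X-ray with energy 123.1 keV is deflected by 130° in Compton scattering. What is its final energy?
88.1964 keV

First convert energy to wavelength:
λ = hc/E, with hc ≈ 1239.842 keV·pm (i.e. 1239.842 eV·nm)

For E = 123.1 keV = 123100 eV:
λ = 1239.842 keV·pm / 123.1 keV
λ = 10.0718 pm

Calculate the Compton shift:
Δλ = λ_C(1 - cos(130°)) = 2.4263 × 1.6428
Δλ = 3.9859 pm

Final wavelength:
λ' = 10.0718 + 3.9859 = 14.0577 pm

Final energy:
E' = hc/λ' = 1239.842 / 14.0577 = 88.1964 keV

(Intermediate values are shown rounded; full precision is carried through to the final answer.)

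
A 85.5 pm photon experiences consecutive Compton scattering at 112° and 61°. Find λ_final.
90.0852 pm

Apply Compton shift twice:

First scattering at θ₁ = 112°:
Δλ₁ = λ_C(1 - cos(112°))
Δλ₁ = 2.4263 × 1.3746
Δλ₁ = 3.3352 pm

After first scattering:
λ₁ = 85.5 + 3.3352 = 88.8352 pm

Second scattering at θ₂ = 61°:
Δλ₂ = λ_C(1 - cos(61°))
Δλ₂ = 2.4263 × 0.5152
Δλ₂ = 1.2500 pm

Final wavelength:
λ₂ = 88.8352 + 1.2500 = 90.0852 pm

Total shift: Δλ_total = 3.3352 + 1.2500 = 4.5852 pm

(Intermediate values are shown rounded; full precision is carried through to the final answer.)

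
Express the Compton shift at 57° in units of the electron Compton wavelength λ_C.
0.4554 λ_C

The Compton shift formula is:
Δλ = λ_C(1 - cos θ)

Dividing both sides by λ_C:
Δλ/λ_C = 1 - cos θ

For θ = 57°:
Δλ/λ_C = 1 - cos(57°)
Δλ/λ_C = 1 - 0.5446
Δλ/λ_C = 0.4554

This means the shift is 0.4554 × λ_C = 1.1048 pm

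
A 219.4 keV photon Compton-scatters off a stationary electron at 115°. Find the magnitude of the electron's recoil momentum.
1.6205e-22 kg·m/s

The electron is initially at rest, so by conservation of momentum:
p⃗_e = p⃗₀ − p⃗'  (incident photon momentum minus scattered photon momentum)

Photon momentum magnitudes (p = h/λ = E/c):
λ₀ = hc/E₀ = 5.6511 pm → p₀ = h/λ₀ = 1.1725e-22 kg·m/s
Δλ = λ_C(1 − cos 115°) = 3.4517 pm
λ' = 9.1028 pm → p' = h/λ' = 7.2792e-23 kg·m/s

The scattered photon makes angle θ = 115° with the incident direction, so by the law of cosines:
|p⃗_e|² = p₀² + p'² − 2p₀p'cos θ
|p⃗_e|² = (1.1725e-22)² + (7.2792e-23)² − 2·1.1725e-22·7.2792e-23·cos(115°)
|p⃗_e| = 1.6205e-22 kg·m/s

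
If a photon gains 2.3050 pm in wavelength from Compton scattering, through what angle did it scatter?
87.13°

From the Compton formula Δλ = λ_C(1 - cos θ), we can solve for θ:

cos θ = 1 - Δλ/λ_C

Given:
- Δλ = 2.3050 pm
- λ_C = h/(m_e·c) ≈ 2.42631024 pm

cos θ = 1 - 2.3050/2.42631024
cos θ = 1 - 0.950002
cos θ = 0.049998

θ = arccos(0.049998)
θ = 87.13°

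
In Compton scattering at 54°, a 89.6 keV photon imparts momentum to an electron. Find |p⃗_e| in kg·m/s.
4.2111e-23 kg·m/s

The electron is initially at rest, so by conservation of momentum:
p⃗_e = p⃗₀ − p⃗'  (incident photon momentum minus scattered photon momentum)

Photon momentum magnitudes (p = h/λ = E/c):
λ₀ = hc/E₀ = 13.8375 pm → p₀ = h/λ₀ = 4.7885e-23 kg·m/s
Δλ = λ_C(1 − cos 54°) = 1.0002 pm
λ' = 14.8377 pm → p' = h/λ' = 4.4657e-23 kg·m/s

The scattered photon makes angle θ = 54° with the incident direction, so by the law of cosines:
|p⃗_e|² = p₀² + p'² − 2p₀p'cos θ
|p⃗_e|² = (4.7885e-23)² + (4.4657e-23)² − 2·4.7885e-23·4.4657e-23·cos(54°)
|p⃗_e| = 4.2111e-23 kg·m/s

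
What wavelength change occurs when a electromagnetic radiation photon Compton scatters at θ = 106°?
3.0951 pm

Using the Compton scattering formula:
Δλ = λ_C(1 - cos θ)

where λ_C = h/(m_e·c) ≈ 2.4263 pm is the Compton wavelength of an electron.

For θ = 106°:
cos(106°) = -0.2756
1 - cos(106°) = 1.2756

Δλ = 2.4263 × 1.2756
Δλ = 3.0951 pm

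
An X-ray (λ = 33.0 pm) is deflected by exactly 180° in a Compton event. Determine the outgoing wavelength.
37.8526 pm

Using the Compton formula: λ' = λ + λ_C(1 − cos θ)

For θ = 180°, cos θ = -1 (exact) = -1.0000, so:
1 − cos 180° = 1 − (-1) = 2.0000

Δλ = λ_C × 2.0000 = 2.4263 × 2.0000 = 4.8526 pm

λ' = 33.0 + 4.8526 = 37.8526 pm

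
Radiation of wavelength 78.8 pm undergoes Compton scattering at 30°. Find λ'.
79.1251 pm

Using the Compton formula: λ' = λ + λ_C(1 − cos θ)

For θ = 30°, cos θ = √3/2 (exact) ≈ 0.8660, so:
1 − cos 30° = 1 − (√3/2) ≈ 0.1340

Δλ = λ_C × 0.1340 = 2.4263 × 0.1340 = 0.3251 pm

λ' = 78.8 + 0.3251 = 79.1251 pm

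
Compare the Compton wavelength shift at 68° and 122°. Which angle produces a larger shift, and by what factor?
122° produces the larger shift by a factor of 2.446

Calculate both shifts using Δλ = λ_C(1 - cos θ):

For θ₁ = 68°:
Δλ₁ = 2.4263 × (1 - cos(68°))
Δλ₁ = 2.4263 × 0.6254
Δλ₁ = 1.5174 pm

For θ₂ = 122°:
Δλ₂ = 2.4263 × (1 - cos(122°))
Δλ₂ = 2.4263 × 1.5299
Δλ₂ = 3.7121 pm

The 122° angle produces the larger shift.
Ratio: 3.7121/1.5174 = 2.446

(Intermediate values are shown rounded; full precision is carried through to the final answer.)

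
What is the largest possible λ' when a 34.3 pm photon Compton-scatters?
39.1526 pm (at θ = 180°)

The Compton shift is Δλ = λ_C(1 − cos θ).

Since cos θ ranges from −1 to 1, the factor (1 − cos θ) ranges from 0 to 2; the maximum shift occurs at θ = 180° (backscattering):
Δλ_max = 2λ_C = 2 × 2.4263 pm = 4.8526 pm

Maximum scattered wavelength:
λ'_max = λ₀ + Δλ_max = 34.3 + 4.8526 = 39.1526 pm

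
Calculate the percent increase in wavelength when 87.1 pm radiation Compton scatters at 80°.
2.3019%

Calculate the Compton shift:
Δλ = λ_C(1 - cos(80°))
Δλ = 2.4263 × (1 - cos(80°))
Δλ = 2.4263 × 0.8264
Δλ = 2.0050 pm

Percentage change:
(Δλ/λ₀) × 100 = (2.0050/87.1) × 100
= 2.3019%

(Intermediate values are shown rounded; full precision is carried through to the final answer.)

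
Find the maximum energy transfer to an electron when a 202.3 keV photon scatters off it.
89.3957 keV

Maximum energy transfer occurs at θ = 180° (backscattering).

Initial photon: E₀ = 202.3 keV → λ₀ = 6.1287 pm

Maximum Compton shift (at 180°):
Δλ_max = 2λ_C = 2 × 2.4263 = 4.8526 pm

Final wavelength:
λ' = 6.1287 + 4.8526 = 10.9814 pm

Minimum photon energy (maximum energy to electron):
E'_min = hc/λ' = 112.9043 keV

Maximum electron kinetic energy:
K_max = E₀ - E'_min = 202.3000 - 112.9043 = 89.3957 keV

(Intermediate values are shown rounded; full precision is carried through to the final answer.)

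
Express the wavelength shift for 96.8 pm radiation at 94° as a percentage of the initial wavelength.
2.6814%

Calculate the Compton shift:
Δλ = λ_C(1 - cos(94°))
Δλ = 2.4263 × (1 - cos(94°))
Δλ = 2.4263 × 1.0698
Δλ = 2.5956 pm

Percentage change:
(Δλ/λ₀) × 100 = (2.5956/96.8) × 100
= 2.6814%

(Intermediate values are shown rounded; full precision is carried through to the final answer.)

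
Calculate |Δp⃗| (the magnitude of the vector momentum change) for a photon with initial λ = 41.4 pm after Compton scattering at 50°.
1.3393e-23 kg·m/s

Photon momentum magnitude is p = h/λ.

Initial momentum:
p₀ = h/λ = 6.6261e-34/4.1400e-11 = 1.6005e-23 kg·m/s

After scattering:
λ' = λ + Δλ = 41.4 + 0.8667 = 42.2667 pm
p' = h/λ' = 6.6261e-34/4.2267e-11 = 1.5677e-23 kg·m/s

Momentum is a vector; the scattered photon's direction makes angle θ = 50° with the incident direction. The magnitude of the vector change Δp⃗ = p⃗₀ − p⃗' is found from the law of cosines:
|Δp⃗|² = p₀² + p'² − 2p₀p'cos θ
|Δp⃗|² = (1.6005e-23)² + (1.5677e-23)² − 2·1.6005e-23·1.5677e-23·cos(50°)
|Δp⃗| = 1.3393e-23 kg·m/s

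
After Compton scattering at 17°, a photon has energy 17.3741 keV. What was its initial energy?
17.4000 keV

Convert final energy to wavelength (hc ≈ 1239.842 keV·pm):
λ' = hc/E' = 1239.842 / 17.3741 = 71.3615 pm

Calculate the Compton shift:
Δλ = λ_C(1 - cos(17°))
Δλ = 2.4263 × (1 - cos(17°))
Δλ = 0.1060 pm

Initial wavelength:
λ = λ' - Δλ = 71.3615 - 0.1060 = 71.2555 pm

Initial energy:
E = hc/λ = 1239.842 / 71.2555 = 17.4000 keV

(Intermediate values are shown rounded; full precision is carried through to the final answer.)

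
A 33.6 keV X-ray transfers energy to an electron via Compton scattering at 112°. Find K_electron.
2.7852 keV

By energy conservation: K_e = E_initial - E_final

First find the scattered photon energy:
Initial wavelength: λ = hc/E = 36.9001 pm
Compton shift: Δλ = λ_C(1 - cos(112°)) = 3.3352 pm
Final wavelength: λ' = 36.9001 + 3.3352 = 40.2353 pm
Final photon energy: E' = hc/λ' = 30.8148 keV

Electron kinetic energy:
K_e = E - E' = 33.6000 - 30.8148 = 2.7852 keV

(Intermediate values are shown rounded; full precision is carried through to the final answer.)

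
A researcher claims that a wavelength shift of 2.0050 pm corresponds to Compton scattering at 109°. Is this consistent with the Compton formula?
No, inconsistent

Calculate the expected shift for θ = 109°:

Δλ_expected = λ_C(1 - cos(109°))
Δλ_expected = 2.4263 × (1 - cos(109°))
Δλ_expected = 2.4263 × 1.3256
Δλ_expected = 3.2162 pm

Given shift: 2.0050 pm
Expected shift: 3.2162 pm
Difference: 1.2113 pm

The values do not match. The given shift corresponds to θ ≈ 80.0°, not 109°.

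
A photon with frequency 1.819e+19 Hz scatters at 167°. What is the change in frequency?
4.096e+18 Hz (decrease)

Convert frequency to wavelength (c = 299792458 m/s):
λ₀ = c/f₀ = 299792458/1.819e+19 = 1.6481169e-11 m = 16.4812 pm

Calculate Compton shift:
Δλ = λ_C(1 - cos(167°)) = 4.7904 pm

Final wavelength:
λ' = λ₀ + Δλ = 16.4812 + 4.7904 = 21.2716 pm

Final frequency:
f' = c/λ' = 299792458/2.1271603e-11 = 1.4093553e+19 Hz

Frequency shift (decrease):
Δf = f₀ - f' = 1.819e+19 - 1.4093553e+19 = 4.096e+18 Hz

(Intermediate values are shown rounded; full precision is carried through to the final answer.)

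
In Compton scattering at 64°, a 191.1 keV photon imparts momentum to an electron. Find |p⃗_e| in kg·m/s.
9.9983e-23 kg·m/s

The electron is initially at rest, so by conservation of momentum:
p⃗_e = p⃗₀ − p⃗'  (incident photon momentum minus scattered photon momentum)

Photon momentum magnitudes (p = h/λ = E/c):
λ₀ = hc/E₀ = 6.4879 pm → p₀ = h/λ₀ = 1.0213e-22 kg·m/s
Δλ = λ_C(1 − cos 64°) = 1.3627 pm
λ' = 7.8506 pm → p' = h/λ' = 8.4402e-23 kg·m/s

The scattered photon makes angle θ = 64° with the incident direction, so by the law of cosines:
|p⃗_e|² = p₀² + p'² − 2p₀p'cos θ
|p⃗_e|² = (1.0213e-22)² + (8.4402e-23)² − 2·1.0213e-22·8.4402e-23·cos(64°)
|p⃗_e| = 9.9983e-23 kg·m/s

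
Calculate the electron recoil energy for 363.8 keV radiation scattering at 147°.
206.2440 keV

By energy conservation: K_e = E_initial - E_final

First find the scattered photon energy:
Initial wavelength: λ = hc/E = 3.4080 pm
Compton shift: Δλ = λ_C(1 - cos(147°)) = 4.4612 pm
Final wavelength: λ' = 3.4080 + 4.4612 = 7.8692 pm
Final photon energy: E' = hc/λ' = 157.5560 keV

Electron kinetic energy:
K_e = E - E' = 363.8000 - 157.5560 = 206.2440 keV

(Intermediate values are shown rounded; full precision is carried through to the final answer.)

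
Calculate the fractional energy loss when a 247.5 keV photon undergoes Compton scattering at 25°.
0.0434 (or 4.34%)

Calculate initial and final photon energies:

Initial: E₀ = 247.5 keV → λ₀ = 5.0095 pm
Compton shift: Δλ = 0.2273 pm
Final wavelength: λ' = 5.2368 pm
Final energy: E' = 236.7561 keV

Fractional energy loss:
(E₀ - E')/E₀ = (247.5000 - 236.7561)/247.5000
= 10.7439/247.5000
= 0.0434
= 4.34%

(Intermediate values are shown rounded; full precision is carried through to the final answer.)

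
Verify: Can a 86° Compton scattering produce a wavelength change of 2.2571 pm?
Yes, consistent

Calculate the expected shift for θ = 86°:

Δλ_expected = λ_C(1 - cos(86°))
Δλ_expected = 2.4263 × (1 - cos(86°))
Δλ_expected = 2.4263 × 0.9302
Δλ_expected = 2.2571 pm

Given shift: 2.2571 pm
Expected shift: 2.2571 pm
Difference: 0.0000 pm

The values match. This is consistent with Compton scattering at the stated angle.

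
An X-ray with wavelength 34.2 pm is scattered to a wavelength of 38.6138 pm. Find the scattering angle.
145.00°

First find the wavelength shift:
Δλ = λ' - λ = 38.6138 - 34.2 = 4.4138 pm

Using Δλ = λ_C(1 - cos θ), with λ_C = h/(m_e·c) ≈ 2.42631024 pm:
cos θ = 1 - Δλ/λ_C
cos θ = 1 - 4.4138/2.42631024
cos θ = -0.819141

θ = arccos(-0.819141)
θ = 145.00°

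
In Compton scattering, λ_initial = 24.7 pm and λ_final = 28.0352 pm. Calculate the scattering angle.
112.00°

First find the wavelength shift:
Δλ = λ' - λ = 28.0352 - 24.7 = 3.3352 pm

Using Δλ = λ_C(1 - cos θ), with λ_C = h/(m_e·c) ≈ 2.42631024 pm:
cos θ = 1 - Δλ/λ_C
cos θ = 1 - 3.3352/2.42631024
cos θ = -0.374598

θ = arccos(-0.374598)
θ = 112.00°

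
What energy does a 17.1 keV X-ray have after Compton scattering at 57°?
16.8433 keV

First convert energy to wavelength:
λ = hc/E, with hc ≈ 1239.842 keV·pm (i.e. 1239.842 eV·nm)

For E = 17.1 keV = 17100 eV:
λ = 1239.842 keV·pm / 17.1 keV
λ = 72.5054 pm

Calculate the Compton shift:
Δλ = λ_C(1 - cos(57°)) = 2.4263 × 0.4554
Δλ = 1.1048 pm

Final wavelength:
λ' = 72.5054 + 1.1048 = 73.6102 pm

Final energy:
E' = hc/λ' = 1239.842 / 73.6102 = 16.8433 keV

(Intermediate values are shown rounded; full precision is carried through to the final answer.)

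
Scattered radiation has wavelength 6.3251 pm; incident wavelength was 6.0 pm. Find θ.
30.00°

First find the wavelength shift:
Δλ = λ' - λ = 6.3251 - 6.0 = 0.3251 pm

Using Δλ = λ_C(1 - cos θ), with λ_C = h/(m_e·c) ≈ 2.42631024 pm:
cos θ = 1 - Δλ/λ_C
cos θ = 1 - 0.3251/2.42631024
cos θ = 0.866011

θ = arccos(0.866011)
θ = 30.00°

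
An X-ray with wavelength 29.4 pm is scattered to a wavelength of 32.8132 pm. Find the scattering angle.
114.00°

First find the wavelength shift:
Δλ = λ' - λ = 32.8132 - 29.4 = 3.4132 pm

Using Δλ = λ_C(1 - cos θ), with λ_C = h/(m_e·c) ≈ 2.42631024 pm:
cos θ = 1 - Δλ/λ_C
cos θ = 1 - 3.4132/2.42631024
cos θ = -0.406745

θ = arccos(-0.406745)
θ = 114.00°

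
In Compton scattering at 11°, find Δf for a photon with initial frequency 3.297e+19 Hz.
1.608e+17 Hz (decrease)

Convert frequency to wavelength (c = 299792458 m/s):
λ₀ = c/f₀ = 299792458/3.297e+19 = 9.0928862e-12 m = 9.0929 pm

Calculate Compton shift:
Δλ = λ_C(1 - cos(11°)) = 0.0446 pm

Final wavelength:
λ' = λ₀ + Δλ = 9.0929 + 0.0446 = 9.1375 pm

Final frequency:
f' = c/λ' = 299792458/9.1374644e-12 = 3.2809152e+19 Hz

Frequency shift (decrease):
Δf = f₀ - f' = 3.297e+19 - 3.2809152e+19 = 1.608e+17 Hz

(Intermediate values are shown rounded; full precision is carried through to the final answer.)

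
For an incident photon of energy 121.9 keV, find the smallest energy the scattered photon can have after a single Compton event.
82.5263 keV (at θ = 180°)

The scattered photon has minimum energy when its wavelength is maximum, i.e., when the Compton shift Δλ = λ_C(1 − cos θ) is maximum. This occurs at θ = 180° (backscattering), giving Δλ_max = 2λ_C = 4.8526 pm.

Initial wavelength: λ₀ = hc/E₀ = 10.1710 pm
Maximum final wavelength: λ'_max = λ₀ + 2λ_C = 10.1710 + 4.8526 = 15.0236 pm
Minimum final energy: E'_min = hc/λ'_max = 82.5263 keV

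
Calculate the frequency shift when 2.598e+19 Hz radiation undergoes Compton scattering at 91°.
4.578e+18 Hz (decrease)

Convert frequency to wavelength (c = 299792458 m/s):
λ₀ = c/f₀ = 299792458/2.598e+19 = 1.1539356e-11 m = 11.5394 pm

Calculate Compton shift:
Δλ = λ_C(1 - cos(91°)) = 2.4687 pm

Final wavelength:
λ' = λ₀ + Δλ = 11.5394 + 2.4687 = 14.0080 pm

Final frequency:
f' = c/λ' = 299792458/1.4008011e-11 = 2.1401501e+19 Hz

Frequency shift (decrease):
Δf = f₀ - f' = 2.598e+19 - 2.1401501e+19 = 4.578e+18 Hz

(Intermediate values are shown rounded; full precision is carried through to the final answer.)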